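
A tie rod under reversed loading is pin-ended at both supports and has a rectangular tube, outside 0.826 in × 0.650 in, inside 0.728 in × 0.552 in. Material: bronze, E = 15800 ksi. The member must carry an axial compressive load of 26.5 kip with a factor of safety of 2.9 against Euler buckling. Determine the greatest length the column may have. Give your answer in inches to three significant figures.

Weak-axis I_min = (h_o·b_o³ − h_i·b_i³)/12 with b_o = 0.650, b_i = 0.5520 in (shorter outer/inner sides).
I_min = (0.826×0.650³ − 0.7280×0.5520³)/12 = 8.699×10^-3 in⁴
Required critical load P_cr = n·P = 2.9 × 26.5 = 76.85 kip = 7.685×10^4 lb
From P_cr = π²EI/(K·L)²:  L = (1/K)·√(π²EI/P_cr) = (1/1)·√(π²×1.58×10^7×8.699×10^-3/7.685×10^4)
L = 4.20 in

L_max ≈ 4.20 in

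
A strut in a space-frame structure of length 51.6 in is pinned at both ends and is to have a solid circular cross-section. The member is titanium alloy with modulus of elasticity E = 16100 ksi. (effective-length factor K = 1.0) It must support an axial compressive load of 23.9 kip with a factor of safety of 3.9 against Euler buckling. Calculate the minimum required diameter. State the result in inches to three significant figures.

Required P_cr = n·P = 3.9 × 23.9 = 93.21 kip
L_e = K·L = 1 × 51.6 = 51.60 in
Required I = P_cr·L_e²/(π²E) = 9.321×10^4 × 51.60² / (π² × 1.61×10^7) = 1.562 in⁴
Solid circle: I = πd⁴/64  ⇒  d = (64I/π)^(1/4) = (64×1.562/π)^(1/4) = 2.38 in

d ≈ 2.38 in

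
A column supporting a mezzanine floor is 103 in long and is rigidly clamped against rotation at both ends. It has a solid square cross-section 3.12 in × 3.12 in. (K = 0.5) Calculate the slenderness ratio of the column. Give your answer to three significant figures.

λ ≈ 57.2

For a square r = a/√12 = 3.12/√12 = 0.9007 in
L_e = K·L = 0.5 × 103 = 51.50 in
λ = L_e / r_min = 51.500 / 0.9007 = 57.2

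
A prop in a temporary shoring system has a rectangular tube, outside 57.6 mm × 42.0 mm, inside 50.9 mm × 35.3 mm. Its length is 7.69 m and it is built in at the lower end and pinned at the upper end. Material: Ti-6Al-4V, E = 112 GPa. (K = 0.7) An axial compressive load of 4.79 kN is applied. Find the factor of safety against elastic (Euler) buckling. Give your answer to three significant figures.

n ≈ 1.35

Weak-axis I_min = (h_o·b_o³ − h_i·b_i³)/12 with b_o = 42.0, b_i = 35.30 mm (shorter outer/inner sides).
I_min = (57.6×42.0³ − 50.90×35.30³)/12 = 1.690×10^5 mm⁴
I = 1.690×10^5 mm⁴ = 1.690×10^-7 m⁴
Effective length L_e = K·L = 0.7 × 7.69 = 5.383 m
P_cr = π²EI / L_e² = π² × 112×10⁹ × 1.690×10^-7 / 5.383² = 6.449×10^3 N
Factor of safety n = P_cr / P = 6.4487 / 4.79 = 1.35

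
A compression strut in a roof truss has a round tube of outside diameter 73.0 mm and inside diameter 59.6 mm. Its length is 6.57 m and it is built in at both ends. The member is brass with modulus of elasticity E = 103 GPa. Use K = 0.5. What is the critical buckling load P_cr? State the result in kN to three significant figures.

P_cr ≈ 73.0 kN

d_o = 73.0 mm, d_i = 59.6 mm
I = π(d_o⁴ − d_i⁴)/64 = π(73.0⁴ − 59.60⁴)/64 = 7.746×10^5 mm⁴
I = 7.746×10^5 mm⁴ = 7.746×10^-7 m⁴
Effective length L_e = K·L = 0.5 × 6.57 = 3.285 m
P_cr = π²EI / L_e² = π² × 103×10⁹ × 7.746×10^-7 / 3.285² = 7.297×10^4 N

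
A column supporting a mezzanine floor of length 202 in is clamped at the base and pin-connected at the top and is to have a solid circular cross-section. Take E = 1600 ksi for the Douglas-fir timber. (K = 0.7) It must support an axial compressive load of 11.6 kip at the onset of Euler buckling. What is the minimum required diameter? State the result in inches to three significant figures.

L_e = K·L = 0.7 × 202 = 141.4 in
Required I = P_cr·L_e²/(π²E) = 1.160×10^4 × 141.4² / (π² × 1.60×10^6) = 14.69 in⁴
Solid circle: I = πd⁴/64  ⇒  d = (64I/π)^(1/4) = (64×14.69/π)^(1/4) = 4.16 in

d ≈ 4.16 in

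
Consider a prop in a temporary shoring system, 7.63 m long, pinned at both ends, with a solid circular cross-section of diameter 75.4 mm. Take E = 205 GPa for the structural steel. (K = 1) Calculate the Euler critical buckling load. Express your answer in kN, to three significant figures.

P_cr ≈ 55.1 kN

I = πd⁴/64 = π×75.4⁴/64 = 1.587×10^6 mm⁴
I = 1.587×10^6 mm⁴ = 1.587×10^-6 m⁴
Effective length L_e = K·L = 1 × 7.63 = 7.630 m
P_cr = π²EI / L_e² = π² × 205×10⁹ × 1.587×10^-6 / 7.630² = 5.514×10^4 N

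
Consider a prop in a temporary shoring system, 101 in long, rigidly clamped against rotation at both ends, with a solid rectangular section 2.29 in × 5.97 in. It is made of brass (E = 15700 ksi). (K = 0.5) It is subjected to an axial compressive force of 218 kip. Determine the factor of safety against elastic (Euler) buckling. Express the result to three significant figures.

n ≈ 1.67

Buckling occurs about the weak axis: I_min = h·b³/12 with b = 2.29 in (the shorter side).
I_min = 5.97×2.29³/12 = 5.974 in⁴
Effective length L_e = K·L = 0.5 × 101 = 50.50 in
P_cr = π²EI / L_e² = π² × 15700×10³ × 5.974 / 50.50² = 3.630×10^5 lb
Factor of safety n = P_cr / P = 363.01 / 218 = 1.67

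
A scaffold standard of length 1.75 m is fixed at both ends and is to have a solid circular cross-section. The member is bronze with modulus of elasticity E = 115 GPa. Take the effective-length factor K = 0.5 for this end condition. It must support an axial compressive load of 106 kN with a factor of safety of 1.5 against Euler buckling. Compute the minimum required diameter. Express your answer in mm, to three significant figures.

d ≈ 38.4 mm

Required P_cr = n·P = 1.5 × 106 = 159.0 kN
L_e = K·L = 0.5 × 1.75 = 0.8750 m
Required I = P_cr·L_e²/(π²E) = 1.590×10^5 × 0.8750² / (π² × 1.15×10^11) = 1.073×10^-7 m⁴
I_req = 1.073×10^5 mm⁴
Solid circle: I = πd⁴/64  ⇒  d = (64I/π)^(1/4) = (64×1.073×10^5/π)^(1/4) = 38.4 mm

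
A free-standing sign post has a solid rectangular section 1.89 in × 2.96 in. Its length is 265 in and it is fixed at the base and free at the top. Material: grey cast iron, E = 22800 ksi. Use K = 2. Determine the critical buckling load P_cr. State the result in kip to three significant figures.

P_cr ≈ 1.33 kip

Buckling occurs about the weak axis: I_min = h·b³/12 with b = 1.89 in (the shorter side).
I_min = 2.96×1.89³/12 = 1.665 in⁴
Effective length L_e = K·L = 2 × 265 = 530.0 in
P_cr = π²EI / L_e² = π² × 22800×10³ × 1.665 / 530.0² = 1.334×10^3 lb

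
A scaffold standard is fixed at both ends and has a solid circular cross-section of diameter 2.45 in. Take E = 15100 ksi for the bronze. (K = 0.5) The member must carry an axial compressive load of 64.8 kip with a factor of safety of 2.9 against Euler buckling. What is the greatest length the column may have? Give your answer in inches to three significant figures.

L_max ≈ 74.9 in

I = πd⁴/64 = π×2.45⁴/64 = 1.769 in⁴
Required critical load P_cr = n·P = 2.9 × 64.8 = 187.9 kip = 1.879×10^5 lb
From P_cr = π²EI/(K·L)²:  L = (1/K)·√(π²EI/P_cr) = (1/0.5)·√(π²×1.51×10^7×1.769/1.879×10^5)
L = 74.9 in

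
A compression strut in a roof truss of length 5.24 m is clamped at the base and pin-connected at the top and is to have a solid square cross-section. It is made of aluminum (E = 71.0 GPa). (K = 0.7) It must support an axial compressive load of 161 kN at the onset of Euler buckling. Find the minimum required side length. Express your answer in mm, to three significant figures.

a ≈ 78.0 mm

L_e = K·L = 0.7 × 5.24 = 3.668 m
Required I = P_cr·L_e²/(π²E) = 1.610×10^5 × 3.668² / (π² × 7.10×10^10) = 3.091×10^-6 m⁴
I_req = 3.091×10^6 mm⁴
Solid square: I = a⁴/12  ⇒  a = (12I)^(1/4) = (12×3.091×10^6)^(1/4) = 78.0 mm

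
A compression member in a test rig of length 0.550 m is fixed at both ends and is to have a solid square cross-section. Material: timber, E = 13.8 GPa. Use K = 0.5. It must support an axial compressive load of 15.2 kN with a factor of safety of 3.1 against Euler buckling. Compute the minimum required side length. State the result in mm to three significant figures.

Required P_cr = n·P = 3.1 × 15.2 = 47.12 kN
L_e = K·L = 0.5 × 0.550 = 0.2750 m
Required I = P_cr·L_e²/(π²E) = 4.712×10^4 × 0.2750² / (π² × 1.38×10^10) = 2.616×10^-8 m⁴
I_req = 2.616×10^4 mm⁴
Solid square: I = a⁴/12  ⇒  a = (12I)^(1/4) = (12×2.616×10^4)^(1/4) = 23.7 mm

a ≈ 23.7 mm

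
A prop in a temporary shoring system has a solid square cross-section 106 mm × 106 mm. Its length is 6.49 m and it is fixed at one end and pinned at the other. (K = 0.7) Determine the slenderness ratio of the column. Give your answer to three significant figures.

λ ≈ 148

For a square r = a/√12 = 106/√12 = 30.60 mm
L_e = K·L = 0.7 × 6.49 m = 4.543 m = 4543.0 mm
λ = L_e / r_min = 4543.0 / 30.60 = 148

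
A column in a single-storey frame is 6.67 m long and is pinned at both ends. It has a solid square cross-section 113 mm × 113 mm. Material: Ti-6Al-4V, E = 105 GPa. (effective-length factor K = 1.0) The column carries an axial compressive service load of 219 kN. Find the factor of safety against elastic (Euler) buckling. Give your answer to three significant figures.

I = a⁴/12 = 113⁴/12 = 1.359×10^7 mm⁴
I = 1.359×10^7 mm⁴ = 1.359×10^-5 m⁴
Effective length L_e = K·L = 1 × 6.67 = 6.670 m
P_cr = π²EI / L_e² = π² × 105×10⁹ × 1.359×10^-5 / 6.670² = 3.165×10^5 N
Factor of safety n = P_cr / P = 316.50 / 219 = 1.45

n ≈ 1.45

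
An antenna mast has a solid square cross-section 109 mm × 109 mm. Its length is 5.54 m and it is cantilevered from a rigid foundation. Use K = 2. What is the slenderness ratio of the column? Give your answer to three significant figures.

I = a⁴/12 = 109⁴/12 = 1.176×10^7 mm⁴
A = 1.188×10^4 mm²;  r_min = √(I/A) = √(1.176×10^7/1.188×10^4) = 31.47 mm
L_e = K·L = 2 × 5.54 m = 11.08 m = 11080 mm
λ = L_e / r_min = 11080 / 31.47 = 352

λ ≈ 352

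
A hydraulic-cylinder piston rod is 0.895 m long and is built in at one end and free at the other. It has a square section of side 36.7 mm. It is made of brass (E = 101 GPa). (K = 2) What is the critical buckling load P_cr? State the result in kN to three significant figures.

I = a⁴/12 = 36.7⁴/12 = 1.512×10^5 mm⁴
I = 1.512×10^5 mm⁴ = 1.512×10^-7 m⁴
Effective length L_e = K·L = 2 × 0.895 = 1.790 m
P_cr = π²EI / L_e² = π² × 101×10⁹ × 1.512×10^-7 / 1.790² = 4.703×10^4 N

P_cr ≈ 47.0 kN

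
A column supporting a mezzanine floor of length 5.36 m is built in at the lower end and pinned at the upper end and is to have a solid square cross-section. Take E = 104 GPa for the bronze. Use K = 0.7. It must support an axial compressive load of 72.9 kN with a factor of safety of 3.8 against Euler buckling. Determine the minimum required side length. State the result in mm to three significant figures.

Required P_cr = n·P = 3.8 × 72.9 = 277.0 kN
L_e = K·L = 0.7 × 5.36 = 3.752 m
Required I = P_cr·L_e²/(π²E) = 2.770×10^5 × 3.752² / (π² × 1.04×10^11) = 3.799×10^-6 m⁴
I_req = 3.799×10^6 mm⁴
Solid square: I = a⁴/12  ⇒  a = (12I)^(1/4) = (12×3.799×10^6)^(1/4) = 82.2 mm

a ≈ 82.2 mm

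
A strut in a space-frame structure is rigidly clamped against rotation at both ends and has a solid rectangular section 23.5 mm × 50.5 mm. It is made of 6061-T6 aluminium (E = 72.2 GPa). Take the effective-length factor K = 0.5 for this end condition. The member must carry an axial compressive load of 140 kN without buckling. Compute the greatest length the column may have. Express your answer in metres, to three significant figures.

L_max ≈ 1.05 m

Buckling occurs about the weak axis: I_min = h·b³/12 with b = 23.5 mm (the shorter side).
I_min = 50.5×23.5³/12 = 5.462×10^4 mm⁴
I = 5.462×10^-8 m⁴
At the buckling limit P_cr = P = 1.400×10^5 N
From P_cr = π²EI/(K·L)²:  L = (1/K)·√(π²EI/P_cr) = (1/0.5)·√(π²×7.22×10^10×5.462×10^-8/1.400×10^5)
L = 1.05 m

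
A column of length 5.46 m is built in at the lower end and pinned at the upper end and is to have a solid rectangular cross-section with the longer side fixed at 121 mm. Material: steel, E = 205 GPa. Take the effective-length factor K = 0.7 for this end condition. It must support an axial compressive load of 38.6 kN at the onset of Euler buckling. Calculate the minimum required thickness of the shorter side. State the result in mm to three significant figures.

b ≈ 30.2 mm

L_e = K·L = 0.7 × 5.46 = 3.822 m
Required I = P_cr·L_e²/(π²E) = 3.860×10^4 × 3.822² / (π² × 2.05×10^11) = 2.787×10^-7 m⁴
I_req = 2.787×10^5 mm⁴
Rectangle, weak axis: I_min = h·b³/12 with h = 121 mm fixed  ⇒  b = (12I/h)^(1/3) = 30.2 mm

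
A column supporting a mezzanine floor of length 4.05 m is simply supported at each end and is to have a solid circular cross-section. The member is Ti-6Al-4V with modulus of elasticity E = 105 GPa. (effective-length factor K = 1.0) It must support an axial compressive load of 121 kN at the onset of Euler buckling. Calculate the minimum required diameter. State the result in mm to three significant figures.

d ≈ 79.0 mm

L_e = K·L = 1 × 4.05 = 4.050 m
Required I = P_cr·L_e²/(π²E) = 1.210×10^5 × 4.050² / (π² × 1.05×10^11) = 1.915×10^-6 m⁴
I_req = 1.915×10^6 mm⁴
Solid circle: I = πd⁴/64  ⇒  d = (64I/π)^(1/4) = (64×1.915×10^6/π)^(1/4) = 79.0 mm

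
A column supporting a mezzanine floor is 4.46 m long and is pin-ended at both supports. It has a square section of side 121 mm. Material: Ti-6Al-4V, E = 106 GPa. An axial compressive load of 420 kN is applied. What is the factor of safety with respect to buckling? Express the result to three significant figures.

I = a⁴/12 = 121⁴/12 = 1.786×10^7 mm⁴
I = 1.786×10^7 mm⁴ = 1.786×10^-5 m⁴
Effective length L_e = K·L = 1 × 4.46 = 4.460 m
P_cr = π²EI / L_e² = π² × 106×10⁹ × 1.786×10^-5 / 4.460² = 9.395×10^5 N
Factor of safety n = P_cr / P = 939.50 / 420 = 2.24

n ≈ 2.24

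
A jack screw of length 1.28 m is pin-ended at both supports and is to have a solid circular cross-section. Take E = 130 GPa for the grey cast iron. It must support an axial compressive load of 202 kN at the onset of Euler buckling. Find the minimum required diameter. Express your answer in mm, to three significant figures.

L_e = K·L = 1 × 1.28 = 1.280 m
Required I = P_cr·L_e²/(π²E) = 2.020×10^5 × 1.280² / (π² × 1.30×10^11) = 2.579×10^-7 m⁴
I_req = 2.579×10^5 mm⁴
Solid circle: I = πd⁴/64  ⇒  d = (64I/π)^(1/4) = (64×2.579×10^5/π)^(1/4) = 47.9 mm

d ≈ 47.9 mm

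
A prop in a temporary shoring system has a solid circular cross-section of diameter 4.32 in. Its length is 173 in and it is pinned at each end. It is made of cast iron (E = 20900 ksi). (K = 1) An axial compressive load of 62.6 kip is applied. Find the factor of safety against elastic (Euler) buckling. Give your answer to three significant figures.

n ≈ 1.88

I = πd⁴/64 = π×4.32⁴/64 = 17.10 in⁴
Effective length L_e = K·L = 1 × 173 = 173.0 in
P_cr = π²EI / L_e² = π² × 20900×10³ × 17.10 / 173.0² = 1.178×10^5 lb
Factor of safety n = P_cr / P = 117.83 / 62.6 = 1.88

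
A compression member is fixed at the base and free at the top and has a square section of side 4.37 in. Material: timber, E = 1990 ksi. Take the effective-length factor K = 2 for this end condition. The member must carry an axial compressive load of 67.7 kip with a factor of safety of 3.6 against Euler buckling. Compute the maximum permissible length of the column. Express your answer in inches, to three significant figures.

I = a⁴/12 = 4.37⁴/12 = 30.39 in⁴
Required critical load P_cr = n·P = 3.6 × 67.7 = 243.7 kip = 2.437×10^5 lb
From P_cr = π²EI/(K·L)²:  L = (1/K)·√(π²EI/P_cr) = (1/2)·√(π²×1.99×10^6×30.39/2.437×10^5)
L = 24.7 in

L_max ≈ 24.7 in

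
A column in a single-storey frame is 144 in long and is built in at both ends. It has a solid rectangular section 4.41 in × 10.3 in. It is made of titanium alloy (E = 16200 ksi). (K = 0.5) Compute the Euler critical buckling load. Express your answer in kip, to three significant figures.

P_cr ≈ 2270 kip

Buckling occurs about the weak axis: I_min = h·b³/12 with b = 4.41 in (the shorter side).
I_min = 10.3×4.41³/12 = 73.62 in⁴
Effective length L_e = K·L = 0.5 × 144 = 72.00 in
P_cr = π²EI / L_e² = π² × 16200×10³ × 73.62 / 72.00² = 2.271×10^6 lb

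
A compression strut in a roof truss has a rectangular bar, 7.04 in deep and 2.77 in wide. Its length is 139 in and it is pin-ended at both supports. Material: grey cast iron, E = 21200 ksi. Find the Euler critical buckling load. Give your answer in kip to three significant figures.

Buckling occurs about the weak axis: I_min = h·b³/12 with b = 2.77 in (the shorter side).
I_min = 7.04×2.77³/12 = 12.47 in⁴
Effective length L_e = K·L = 1 × 139 = 139.0 in
P_cr = π²EI / L_e² = π² × 21200×10³ × 12.47 / 139.0² = 1.350×10^5 lb

P_cr ≈ 135 kip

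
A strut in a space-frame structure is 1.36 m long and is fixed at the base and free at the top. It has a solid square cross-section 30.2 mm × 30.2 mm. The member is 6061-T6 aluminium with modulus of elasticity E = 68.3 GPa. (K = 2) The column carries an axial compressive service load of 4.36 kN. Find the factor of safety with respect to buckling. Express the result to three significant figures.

I = a⁴/12 = 30.2⁴/12 = 6.932×10^4 mm⁴
I = 6.932×10^4 mm⁴ = 6.932×10^-8 m⁴
Effective length L_e = K·L = 2 × 1.36 = 2.720 m
P_cr = π²EI / L_e² = π² × 68.3×10⁹ × 6.932×10^-8 / 2.720² = 6.316×10^3 N
Factor of safety n = P_cr / P = 6.3158 / 4.36 = 1.45

n ≈ 1.45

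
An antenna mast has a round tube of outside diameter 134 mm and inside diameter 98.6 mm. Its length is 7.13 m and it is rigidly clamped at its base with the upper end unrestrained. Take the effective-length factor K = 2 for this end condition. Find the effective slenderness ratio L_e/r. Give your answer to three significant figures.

d_o = 134 mm, d_i = 98.6 mm
I = π(d_o⁴ − d_i⁴)/64 = π(134⁴ − 98.60⁴)/64 = 1.119×10^7 mm⁴
A = 6.467×10^3 mm²;  r_min = √(I/A) = √(1.119×10^7/6.467×10^3) = 41.59 mm
L_e = K·L = 2 × 7.13 m = 14.26 m = 14260 mm
λ = L_e / r_min = 14260 / 41.59 = 343

λ ≈ 343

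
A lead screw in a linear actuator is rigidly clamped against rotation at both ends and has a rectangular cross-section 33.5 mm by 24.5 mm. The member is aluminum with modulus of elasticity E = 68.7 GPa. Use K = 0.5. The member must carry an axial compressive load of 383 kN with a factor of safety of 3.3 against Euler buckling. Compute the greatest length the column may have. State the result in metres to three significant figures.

Buckling occurs about the weak axis: I_min = h·b³/12 with b = 24.5 mm (the shorter side).
I_min = 33.5×24.5³/12 = 4.105×10^4 mm⁴
I = 4.105×10^-8 m⁴
Required critical load P_cr = n·P = 3.3 × 383 = 1264 kN = 1.264×10^6 N
From P_cr = π²EI/(K·L)²:  L = (1/K)·√(π²EI/P_cr) = (1/0.5)·√(π²×6.87×10^10×4.105×10^-8/1.264×10^6)
L = 0.297 m

L_max ≈ 0.297 m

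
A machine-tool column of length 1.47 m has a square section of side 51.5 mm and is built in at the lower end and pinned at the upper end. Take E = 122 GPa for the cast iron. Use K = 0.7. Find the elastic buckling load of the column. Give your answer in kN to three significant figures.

P_cr ≈ 667 kN

I = a⁴/12 = 51.5⁴/12 = 5.862×10^5 mm⁴
I = 5.862×10^5 mm⁴ = 5.862×10^-7 m⁴
Effective length L_e = K·L = 0.7 × 1.47 = 1.029 m
P_cr = π²EI / L_e² = π² × 122×10⁹ × 5.862×10^-7 / 1.029² = 6.666×10^5 N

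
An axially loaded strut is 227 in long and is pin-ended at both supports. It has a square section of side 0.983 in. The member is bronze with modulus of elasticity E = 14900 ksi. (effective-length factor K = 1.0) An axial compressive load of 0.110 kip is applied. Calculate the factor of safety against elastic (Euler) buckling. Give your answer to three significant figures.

n ≈ 2.02

I = a⁴/12 = 0.983⁴/12 = 7.781×10^-2 in⁴
Effective length L_e = K·L = 1 × 227 = 227.0 in
P_cr = π²EI / L_e² = π² × 14900×10³ × 7.781×10^-2 / 227.0² = 222.1 lb
Factor of safety n = P_cr / P = 0.22206 / 0.110 = 2.02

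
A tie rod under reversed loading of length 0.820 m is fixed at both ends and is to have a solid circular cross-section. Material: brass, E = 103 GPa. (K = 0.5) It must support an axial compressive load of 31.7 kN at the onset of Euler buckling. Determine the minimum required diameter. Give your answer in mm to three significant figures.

L_e = K·L = 0.5 × 0.820 = 0.4100 m
Required I = P_cr·L_e²/(π²E) = 3.170×10^4 × 0.4100² / (π² × 1.03×10^11) = 5.242×10^-9 m⁴
I_req = 5.242×10^3 mm⁴
Solid circle: I = πd⁴/64  ⇒  d = (64I/π)^(1/4) = (64×5.242×10^3/π)^(1/4) = 18.1 mm

d ≈ 18.1 mm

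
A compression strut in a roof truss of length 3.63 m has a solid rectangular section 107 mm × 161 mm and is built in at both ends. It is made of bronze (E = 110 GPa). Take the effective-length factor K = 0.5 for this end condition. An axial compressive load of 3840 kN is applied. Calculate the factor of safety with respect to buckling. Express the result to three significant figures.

Buckling occurs about the weak axis: I_min = h·b³/12 with b = 107 mm (the shorter side).
I_min = 161×107³/12 = 1.644×10^7 mm⁴
I = 1.644×10^7 mm⁴ = 1.644×10^-5 m⁴
Effective length L_e = K·L = 0.5 × 3.63 = 1.815 m
P_cr = π²EI / L_e² = π² × 110×10⁹ × 1.644×10^-5 / 1.815² = 5.417×10^6 N
Factor of safety n = P_cr / P = 5416.7 / 3840 = 1.41

n ≈ 1.41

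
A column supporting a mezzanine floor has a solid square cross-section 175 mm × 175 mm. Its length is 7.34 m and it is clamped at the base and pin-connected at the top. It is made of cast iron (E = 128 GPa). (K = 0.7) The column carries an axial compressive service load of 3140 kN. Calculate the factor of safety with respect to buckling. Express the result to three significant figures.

n ≈ 1.19

I = a⁴/12 = 175⁴/12 = 7.816×10^7 mm⁴
I = 7.816×10^7 mm⁴ = 7.816×10^-5 m⁴
Effective length L_e = K·L = 0.7 × 7.34 = 5.138 m
P_cr = π²EI / L_e² = π² × 128×10⁹ × 7.816×10^-5 / 5.138² = 3.740×10^6 N
Factor of safety n = P_cr / P = 3740.2 / 3140 = 1.19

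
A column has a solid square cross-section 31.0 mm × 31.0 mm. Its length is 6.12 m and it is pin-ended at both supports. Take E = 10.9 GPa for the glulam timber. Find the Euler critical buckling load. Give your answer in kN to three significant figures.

I = a⁴/12 = 31.0⁴/12 = 7.696×10^4 mm⁴
I = 7.696×10^4 mm⁴ = 7.696×10^-8 m⁴
Effective length L_e = K·L = 1 × 6.12 = 6.120 m
P_cr = π²EI / L_e² = π² × 10.9×10⁹ × 7.696×10^-8 / 6.120² = 221.0 N

P_cr ≈ 0.221 kN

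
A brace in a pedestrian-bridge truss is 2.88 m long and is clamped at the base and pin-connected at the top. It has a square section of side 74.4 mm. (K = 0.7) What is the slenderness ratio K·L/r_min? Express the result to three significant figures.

For a square r = a/√12 = 74.4/√12 = 21.48 mm
L_e = K·L = 0.7 × 2.88 m = 2.016 m = 2016.0 mm
λ = L_e / r_min = 2016.0 / 21.48 = 93.9

λ ≈ 93.9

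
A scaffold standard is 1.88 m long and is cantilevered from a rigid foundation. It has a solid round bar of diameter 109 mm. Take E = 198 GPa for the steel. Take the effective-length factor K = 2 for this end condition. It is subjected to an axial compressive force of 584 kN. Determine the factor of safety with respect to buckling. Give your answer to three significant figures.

I = πd⁴/64 = π×109⁴/64 = 6.929×10^6 mm⁴
I = 6.929×10^6 mm⁴ = 6.929×10^-6 m⁴
Effective length L_e = K·L = 2 × 1.88 = 3.760 m
P_cr = π²EI / L_e² = π² × 198×10⁹ × 6.929×10^-6 / 3.760² = 9.578×10^5 N
Factor of safety n = P_cr / P = 957.78 / 584 = 1.64

n ≈ 1.64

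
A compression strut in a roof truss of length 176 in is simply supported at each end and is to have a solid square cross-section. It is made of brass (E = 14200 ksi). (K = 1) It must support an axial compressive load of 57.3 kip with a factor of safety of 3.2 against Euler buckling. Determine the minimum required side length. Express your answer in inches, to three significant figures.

a ≈ 4.70 in

Required P_cr = n·P = 3.2 × 57.3 = 183.4 kip
L_e = K·L = 1 × 176 = 176.0 in
Required I = P_cr·L_e²/(π²E) = 1.834×10^5 × 176.0² / (π² × 1.42×10^7) = 40.53 in⁴
Solid square: I = a⁴/12  ⇒  a = (12I)^(1/4) = (12×40.53)^(1/4) = 4.70 in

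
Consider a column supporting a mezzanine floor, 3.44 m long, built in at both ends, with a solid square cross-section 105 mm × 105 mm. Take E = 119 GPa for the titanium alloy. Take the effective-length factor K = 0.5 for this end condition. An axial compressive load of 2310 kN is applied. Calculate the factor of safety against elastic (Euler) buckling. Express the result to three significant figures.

n ≈ 1.74

I = a⁴/12 = 105⁴/12 = 1.013×10^7 mm⁴
I = 1.013×10^7 mm⁴ = 1.013×10^-5 m⁴
Effective length L_e = K·L = 0.5 × 3.44 = 1.720 m
P_cr = π²EI / L_e² = π² × 119×10⁹ × 1.013×10^-5 / 1.720² = 4.021×10^6 N
Factor of safety n = P_cr / P = 4021.3 / 2310 = 1.74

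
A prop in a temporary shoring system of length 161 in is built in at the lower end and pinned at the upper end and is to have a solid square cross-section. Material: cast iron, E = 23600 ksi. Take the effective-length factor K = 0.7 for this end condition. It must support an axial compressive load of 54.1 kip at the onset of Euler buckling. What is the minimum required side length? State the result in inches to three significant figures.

a ≈ 2.44 in

L_e = K·L = 0.7 × 161 = 112.7 in
Required I = P_cr·L_e²/(π²E) = 5.410×10^4 × 112.7² / (π² × 2.36×10^7) = 2.950 in⁴
Solid square: I = a⁴/12  ⇒  a = (12I)^(1/4) = (12×2.950)^(1/4) = 2.44 in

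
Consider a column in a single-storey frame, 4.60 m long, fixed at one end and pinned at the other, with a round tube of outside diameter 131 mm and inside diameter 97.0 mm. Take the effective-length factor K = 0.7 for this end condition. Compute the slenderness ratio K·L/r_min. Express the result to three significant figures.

λ ≈ 79.0

d_o = 131 mm, d_i = 97.0 mm
I = π(d_o⁴ − d_i⁴)/64 = π(131⁴ − 97.00⁴)/64 = 1.011×10^7 mm⁴
A = 6.088×10^3 mm²;  r_min = √(I/A) = √(1.011×10^7/6.088×10^3) = 40.75 mm
L_e = K·L = 0.7 × 4.60 m = 3.220 m = 3220.0 mm
λ = L_e / r_min = 3220.0 / 40.75 = 79.0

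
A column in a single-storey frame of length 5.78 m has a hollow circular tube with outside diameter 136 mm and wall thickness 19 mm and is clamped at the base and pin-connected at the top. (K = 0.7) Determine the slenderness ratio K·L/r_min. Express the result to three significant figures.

Inner diameter d_i = 136 − 2×19 = 98.00 mm
I = π(d_o⁴ − d_i⁴)/64 = π(136⁴ − 98.00⁴)/64 = 1.227×10^7 mm⁴
A = 6.984×10^3 mm²;  r_min = √(I/A) = √(1.227×10^7/6.984×10^3) = 41.91 mm
L_e = K·L = 0.7 × 5.78 m = 4.046 m = 4046.0 mm
λ = L_e / r_min = 4046.0 / 41.91 = 96.5

λ ≈ 96.5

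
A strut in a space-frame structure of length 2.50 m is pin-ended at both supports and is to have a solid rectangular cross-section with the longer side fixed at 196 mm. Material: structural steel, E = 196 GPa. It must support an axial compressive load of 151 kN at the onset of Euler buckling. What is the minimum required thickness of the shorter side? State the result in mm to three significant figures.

L_e = K·L = 1 × 2.50 = 2.500 m
Required I = P_cr·L_e²/(π²E) = 1.510×10^5 × 2.500² / (π² × 1.96×10^11) = 4.879×10^-7 m⁴
I_req = 4.879×10^5 mm⁴
Rectangle, weak axis: I_min = h·b³/12 with h = 196 mm fixed  ⇒  b = (12I/h)^(1/3) = 31.0 mm

b ≈ 31.0 mm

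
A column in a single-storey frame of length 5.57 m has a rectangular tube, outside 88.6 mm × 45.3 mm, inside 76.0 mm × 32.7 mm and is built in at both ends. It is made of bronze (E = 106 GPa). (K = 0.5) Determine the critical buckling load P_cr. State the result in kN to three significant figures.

Weak-axis I_min = (h_o·b_o³ − h_i·b_i³)/12 with b_o = 45.3, b_i = 32.70 mm (shorter outer/inner sides).
I_min = (88.6×45.3³ − 76.00×32.70³)/12 = 4.649×10^5 mm⁴
I = 4.649×10^5 mm⁴ = 4.649×10^-7 m⁴
Effective length L_e = K·L = 0.5 × 5.57 = 2.785 m
P_cr = π²EI / L_e² = π² × 106×10⁹ × 4.649×10^-7 / 2.785² = 6.271×10^4 N

P_cr ≈ 62.7 kN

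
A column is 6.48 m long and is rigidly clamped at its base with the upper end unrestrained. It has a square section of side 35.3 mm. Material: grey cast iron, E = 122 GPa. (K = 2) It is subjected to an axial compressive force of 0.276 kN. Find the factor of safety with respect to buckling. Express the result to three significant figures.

I = a⁴/12 = 35.3⁴/12 = 1.294×10^5 mm⁴
I = 1.294×10^5 mm⁴ = 1.294×10^-7 m⁴
Effective length L_e = K·L = 2 × 6.48 = 12.96 m
P_cr = π²EI / L_e² = π² × 122×10⁹ × 1.294×10^-7 / 12.96² = 927.6 N
Factor of safety n = P_cr / P = 0.92761 / 0.276 = 3.36

n ≈ 3.36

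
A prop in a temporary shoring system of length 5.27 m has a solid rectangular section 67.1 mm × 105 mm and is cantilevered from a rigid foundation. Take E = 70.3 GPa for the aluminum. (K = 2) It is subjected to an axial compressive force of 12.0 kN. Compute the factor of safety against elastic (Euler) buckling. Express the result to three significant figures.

Buckling occurs about the weak axis: I_min = h·b³/12 with b = 67.1 mm (the shorter side).
I_min = 105×67.1³/12 = 2.643×10^6 mm⁴
I = 2.643×10^6 mm⁴ = 2.643×10^-6 m⁴
Effective length L_e = K·L = 2 × 5.27 = 10.54 m
P_cr = π²EI / L_e² = π² × 70.3×10⁹ × 2.643×10^-6 / 10.54² = 1.651×10^4 N
Factor of safety n = P_cr / P = 16.510 / 12.0 = 1.38

n ≈ 1.38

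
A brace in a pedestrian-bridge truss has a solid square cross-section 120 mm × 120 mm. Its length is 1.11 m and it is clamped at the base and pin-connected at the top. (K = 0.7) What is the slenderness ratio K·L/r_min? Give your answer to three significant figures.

λ ≈ 22.4

For a square r = a/√12 = 120/√12 = 34.64 mm
L_e = K·L = 0.7 × 1.11 m = 0.7770 m = 777.00 mm
λ = L_e / r_min = 777.00 / 34.64 = 22.4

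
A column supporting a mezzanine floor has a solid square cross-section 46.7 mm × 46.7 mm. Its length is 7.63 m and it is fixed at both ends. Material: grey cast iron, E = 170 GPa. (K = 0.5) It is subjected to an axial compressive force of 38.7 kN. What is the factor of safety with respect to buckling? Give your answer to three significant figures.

n ≈ 1.18

I = a⁴/12 = 46.7⁴/12 = 3.964×10^5 mm⁴
I = 3.964×10^5 mm⁴ = 3.964×10^-7 m⁴
Effective length L_e = K·L = 0.5 × 7.63 = 3.815 m
P_cr = π²EI / L_e² = π² × 170×10⁹ × 3.964×10^-7 / 3.815² = 4.569×10^4 N
Factor of safety n = P_cr / P = 45.693 / 38.7 = 1.18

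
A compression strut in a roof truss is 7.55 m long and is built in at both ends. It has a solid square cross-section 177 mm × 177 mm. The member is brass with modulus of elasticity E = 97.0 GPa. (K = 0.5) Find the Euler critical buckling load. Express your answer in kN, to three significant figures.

P_cr ≈ 5490 kN

I = a⁴/12 = 177⁴/12 = 8.179×10^7 mm⁴
I = 8.179×10^7 mm⁴ = 8.179×10^-5 m⁴
Effective length L_e = K·L = 0.5 × 7.55 = 3.775 m
P_cr = π²EI / L_e² = π² × 97.0×10⁹ × 8.179×10^-5 / 3.775² = 5.495×10^6 N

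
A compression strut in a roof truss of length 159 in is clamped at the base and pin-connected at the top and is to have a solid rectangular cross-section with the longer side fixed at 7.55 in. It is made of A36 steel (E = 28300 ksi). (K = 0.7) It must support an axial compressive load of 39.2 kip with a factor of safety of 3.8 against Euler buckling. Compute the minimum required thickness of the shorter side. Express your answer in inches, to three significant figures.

Required P_cr = n·P = 3.8 × 39.2 = 149.0 kip
L_e = K·L = 0.7 × 159 = 111.3 in
Required I = P_cr·L_e²/(π²E) = 1.490×10^5 × 111.3² / (π² × 2.83×10^7) = 6.607 in⁴
Rectangle, weak axis: I_min = h·b³/12 with h = 7.55 in fixed  ⇒  b = (12I/h)^(1/3) = 2.19 in

b ≈ 2.19 in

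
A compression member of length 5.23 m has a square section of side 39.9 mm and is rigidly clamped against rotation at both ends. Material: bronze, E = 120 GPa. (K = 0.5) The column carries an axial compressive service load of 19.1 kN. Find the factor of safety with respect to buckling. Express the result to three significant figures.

I = a⁴/12 = 39.9⁴/12 = 2.112×10^5 mm⁴
I = 2.112×10^5 mm⁴ = 2.112×10^-7 m⁴
Effective length L_e = K·L = 0.5 × 5.23 = 2.615 m
P_cr = π²EI / L_e² = π² × 120×10⁹ × 2.112×10^-7 / 2.615² = 3.658×10^4 N
Factor of safety n = P_cr / P = 36.580 / 19.1 = 1.92

n ≈ 1.92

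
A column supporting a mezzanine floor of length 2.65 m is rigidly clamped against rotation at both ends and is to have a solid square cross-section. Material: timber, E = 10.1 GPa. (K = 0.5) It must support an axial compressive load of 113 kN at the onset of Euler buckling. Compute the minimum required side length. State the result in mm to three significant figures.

L_e = K·L = 0.5 × 2.65 = 1.325 m
Required I = P_cr·L_e²/(π²E) = 1.130×10^5 × 1.325² / (π² × 1.01×10^10) = 1.990×10^-6 m⁴
I_req = 1.990×10^6 mm⁴
Solid square: I = a⁴/12  ⇒  a = (12I)^(1/4) = (12×1.990×10^6)^(1/4) = 69.9 mm

a ≈ 69.9 mm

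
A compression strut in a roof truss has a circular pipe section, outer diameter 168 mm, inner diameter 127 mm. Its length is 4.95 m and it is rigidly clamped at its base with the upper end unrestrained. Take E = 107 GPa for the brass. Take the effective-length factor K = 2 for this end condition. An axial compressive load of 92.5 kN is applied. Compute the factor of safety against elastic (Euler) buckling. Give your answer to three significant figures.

d_o = 168 mm, d_i = 127 mm
I = π(d_o⁴ − d_i⁴)/64 = π(168⁴ − 127.0⁴)/64 = 2.633×10^7 mm⁴
I = 2.633×10^7 mm⁴ = 2.633×10^-5 m⁴
Effective length L_e = K·L = 2 × 4.95 = 9.900 m
P_cr = π²EI / L_e² = π² × 107×10⁹ × 2.633×10^-5 / 9.900² = 2.837×10^5 N
Factor of safety n = P_cr / P = 283.73 / 92.5 = 3.07

n ≈ 3.07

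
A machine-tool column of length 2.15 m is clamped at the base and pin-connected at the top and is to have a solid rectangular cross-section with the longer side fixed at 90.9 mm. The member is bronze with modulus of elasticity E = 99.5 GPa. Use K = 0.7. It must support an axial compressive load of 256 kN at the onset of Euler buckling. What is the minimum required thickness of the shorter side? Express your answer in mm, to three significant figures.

L_e = K·L = 0.7 × 2.15 = 1.505 m
Required I = P_cr·L_e²/(π²E) = 2.560×10^5 × 1.505² / (π² × 9.95×10^10) = 5.905×10^-7 m⁴
I_req = 5.905×10^5 mm⁴
Rectangle, weak axis: I_min = h·b³/12 with h = 90.9 mm fixed  ⇒  b = (12I/h)^(1/3) = 42.7 mm

b ≈ 42.7 mm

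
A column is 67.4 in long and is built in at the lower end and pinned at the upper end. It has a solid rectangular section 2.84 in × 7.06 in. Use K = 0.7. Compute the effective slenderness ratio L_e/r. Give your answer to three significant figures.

λ ≈ 57.5

For a rectangle r_min = b/√12 = 2.84/√12 = 0.8198 in
L_e = K·L = 0.7 × 67.4 = 47.18 in
λ = L_e / r_min = 47.180 / 0.8198 = 57.5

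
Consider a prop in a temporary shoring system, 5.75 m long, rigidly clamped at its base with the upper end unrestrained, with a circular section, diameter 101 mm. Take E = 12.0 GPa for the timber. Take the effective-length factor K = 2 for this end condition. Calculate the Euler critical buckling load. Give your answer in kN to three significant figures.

P_cr ≈ 4.57 kN

I = πd⁴/64 = π×101⁴/64 = 5.108×10^6 mm⁴
I = 5.108×10^6 mm⁴ = 5.108×10^-6 m⁴
Effective length L_e = K·L = 2 × 5.75 = 11.50 m
P_cr = π²EI / L_e² = π² × 12.0×10⁹ × 5.108×10^-6 / 11.50² = 4.574×10^3 N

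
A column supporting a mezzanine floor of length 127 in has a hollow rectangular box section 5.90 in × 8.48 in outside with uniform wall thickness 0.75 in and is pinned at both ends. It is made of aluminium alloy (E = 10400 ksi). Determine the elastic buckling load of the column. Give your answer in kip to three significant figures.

P_cr ≈ 608 kip

Inner dimensions: h_i = 8.48 − 2×0.75 = 6.980 in, b_i = 5.90 − 2×0.75 = 4.400 in
Weak-axis I_min = (h_o·b_o³ − h_i·b_i³)/12 with b_o = 5.90, b_i = 4.400 in (shorter outer/inner sides).
I_min = (8.48×5.90³ − 6.980×4.400³)/12 = 95.59 in⁴
Effective length L_e = K·L = 1 × 127 = 127.0 in
P_cr = π²EI / L_e² = π² × 10400×10³ × 95.59 / 127.0² = 6.083×10^5 lb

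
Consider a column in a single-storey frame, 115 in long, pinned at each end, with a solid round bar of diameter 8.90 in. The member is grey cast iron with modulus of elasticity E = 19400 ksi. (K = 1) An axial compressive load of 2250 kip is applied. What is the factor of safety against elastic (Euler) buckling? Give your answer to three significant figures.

n ≈ 1.98

I = πd⁴/64 = π×8.90⁴/64 = 308.0 in⁴
Effective length L_e = K·L = 1 × 115 = 115.0 in
P_cr = π²EI / L_e² = π² × 19400×10³ × 308.0 / 115.0² = 4.459×10^6 lb
Factor of safety n = P_cr / P = 4459.0 / 2250 = 1.98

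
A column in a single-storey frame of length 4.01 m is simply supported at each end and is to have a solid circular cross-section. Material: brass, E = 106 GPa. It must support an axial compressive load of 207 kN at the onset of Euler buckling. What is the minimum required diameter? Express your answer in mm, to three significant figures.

d ≈ 89.7 mm

L_e = K·L = 1 × 4.01 = 4.010 m
Required I = P_cr·L_e²/(π²E) = 2.070×10^5 × 4.010² / (π² × 1.06×10^11) = 3.182×10^-6 m⁴
I_req = 3.182×10^6 mm⁴
Solid circle: I = πd⁴/64  ⇒  d = (64I/π)^(1/4) = (64×3.182×10^6/π)^(1/4) = 89.7 mm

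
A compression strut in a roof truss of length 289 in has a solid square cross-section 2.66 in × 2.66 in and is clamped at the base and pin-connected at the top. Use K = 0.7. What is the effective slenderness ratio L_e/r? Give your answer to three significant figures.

I = a⁴/12 = 2.66⁴/12 = 4.172 in⁴
A = 7.076 in²;  r_min = √(I/A) = √(4.172/7.076) = 0.7679 in
L_e = K·L = 0.7 × 289 = 202.3 in
λ = L_e / r_min = 202.30 / 0.7679 = 263

λ ≈ 263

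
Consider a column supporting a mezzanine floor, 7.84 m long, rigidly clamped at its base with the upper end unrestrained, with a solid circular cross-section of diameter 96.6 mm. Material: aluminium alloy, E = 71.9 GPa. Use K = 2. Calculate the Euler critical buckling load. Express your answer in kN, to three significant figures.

P_cr ≈ 12.3 kN

I = πd⁴/64 = π×96.6⁴/64 = 4.274×10^6 mm⁴
I = 4.274×10^6 mm⁴ = 4.274×10^-6 m⁴
Effective length L_e = K·L = 2 × 7.84 = 15.68 m
P_cr = π²EI / L_e² = π² × 71.9×10⁹ × 4.274×10^-6 / 15.68² = 1.234×10^4 N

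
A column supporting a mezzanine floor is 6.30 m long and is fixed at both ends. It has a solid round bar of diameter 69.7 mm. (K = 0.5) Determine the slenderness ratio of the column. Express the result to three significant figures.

λ ≈ 181

For a solid circle r = d/4 = 69.7/4 = 17.42 mm
L_e = K·L = 0.5 × 6.30 m = 3.150 m = 3150.0 mm
λ = L_e / r_min = 3150.0 / 17.42 = 181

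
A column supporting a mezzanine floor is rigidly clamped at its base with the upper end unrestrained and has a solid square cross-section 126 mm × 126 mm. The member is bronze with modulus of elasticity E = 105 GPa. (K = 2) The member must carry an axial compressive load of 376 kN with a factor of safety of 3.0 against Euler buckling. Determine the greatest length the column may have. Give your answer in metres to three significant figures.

I = a⁴/12 = 126⁴/12 = 2.100×10^7 mm⁴
I = 2.100×10^-5 m⁴
Required critical load P_cr = n·P = 3.0 × 376 = 1128 kN = 1.128×10^6 N
From P_cr = π²EI/(K·L)²:  L = (1/K)·√(π²EI/P_cr) = (1/2)·√(π²×1.05×10^11×2.100×10^-5/1.128×10^6)
L = 2.20 m

L_max ≈ 2.20 m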